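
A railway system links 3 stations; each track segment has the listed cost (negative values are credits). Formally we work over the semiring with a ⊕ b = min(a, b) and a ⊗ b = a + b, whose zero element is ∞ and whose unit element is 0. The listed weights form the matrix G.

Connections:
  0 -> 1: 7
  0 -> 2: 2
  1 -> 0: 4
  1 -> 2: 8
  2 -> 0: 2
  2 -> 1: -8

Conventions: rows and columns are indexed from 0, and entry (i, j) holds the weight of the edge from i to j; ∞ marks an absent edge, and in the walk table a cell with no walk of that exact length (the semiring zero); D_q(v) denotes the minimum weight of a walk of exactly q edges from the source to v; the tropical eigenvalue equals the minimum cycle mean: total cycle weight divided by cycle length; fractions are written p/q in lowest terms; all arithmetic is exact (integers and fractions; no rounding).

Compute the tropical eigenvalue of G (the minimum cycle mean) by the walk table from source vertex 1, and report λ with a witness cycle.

q=0: [∞, 0, ∞]
q=1: [4, ∞, 8]
q=2: [10, 0, 6]
q=3: [4, -2, 8]
Optimal cycle mean attained by: cycle 0->2->1->0, total 2 + (-8) + 4, length 3.
Answer: λ = -2/3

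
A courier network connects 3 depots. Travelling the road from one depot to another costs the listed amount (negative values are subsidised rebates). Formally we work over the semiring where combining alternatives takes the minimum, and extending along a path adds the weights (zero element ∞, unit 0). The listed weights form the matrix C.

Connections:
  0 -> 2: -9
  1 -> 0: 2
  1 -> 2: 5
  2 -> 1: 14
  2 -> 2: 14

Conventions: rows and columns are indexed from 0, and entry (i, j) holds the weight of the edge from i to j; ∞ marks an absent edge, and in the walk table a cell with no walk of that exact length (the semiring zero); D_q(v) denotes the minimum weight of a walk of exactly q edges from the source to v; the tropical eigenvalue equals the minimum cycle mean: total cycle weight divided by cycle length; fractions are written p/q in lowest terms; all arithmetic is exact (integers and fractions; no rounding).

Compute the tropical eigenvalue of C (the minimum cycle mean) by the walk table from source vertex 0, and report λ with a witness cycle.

q=0: [0, ∞, ∞]
q=1: [∞, ∞, -9]
q=2: [∞, 5, 5]
q=3: [7, 19, 10]
Optimal cycle mean attained by: cycle 0->2->1->0, total (-9) + 14 + 2, length 3.
Answer: λ = 7/3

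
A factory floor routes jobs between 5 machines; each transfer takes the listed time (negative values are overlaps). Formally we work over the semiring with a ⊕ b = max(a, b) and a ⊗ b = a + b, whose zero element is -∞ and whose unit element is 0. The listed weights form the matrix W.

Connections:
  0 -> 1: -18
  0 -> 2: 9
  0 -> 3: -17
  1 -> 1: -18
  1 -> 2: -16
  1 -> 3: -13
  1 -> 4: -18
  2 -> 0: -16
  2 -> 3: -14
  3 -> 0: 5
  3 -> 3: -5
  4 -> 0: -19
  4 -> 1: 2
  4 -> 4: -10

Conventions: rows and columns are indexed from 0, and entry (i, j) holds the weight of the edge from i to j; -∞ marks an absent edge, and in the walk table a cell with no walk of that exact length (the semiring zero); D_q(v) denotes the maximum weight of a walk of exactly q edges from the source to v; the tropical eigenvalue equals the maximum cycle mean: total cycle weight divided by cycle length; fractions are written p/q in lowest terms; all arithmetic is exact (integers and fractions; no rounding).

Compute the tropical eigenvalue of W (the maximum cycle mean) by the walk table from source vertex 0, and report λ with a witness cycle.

q=0: [0, -∞, -∞, -∞, -∞]
q=1: [-∞, -18, 9, -17, -∞]
q=2: [-7, -36, -34, -5, -36]
q=3: [0, -25, 2, -10, -46]
q=4: [-5, -18, 9, -12, -43]
q=5: [-7, -23, 4, -5, -36]
Optimal cycle mean attained by: cycle 0->2->3->0, total 9 + (-14) + 5, length 3.
Answer: λ = 0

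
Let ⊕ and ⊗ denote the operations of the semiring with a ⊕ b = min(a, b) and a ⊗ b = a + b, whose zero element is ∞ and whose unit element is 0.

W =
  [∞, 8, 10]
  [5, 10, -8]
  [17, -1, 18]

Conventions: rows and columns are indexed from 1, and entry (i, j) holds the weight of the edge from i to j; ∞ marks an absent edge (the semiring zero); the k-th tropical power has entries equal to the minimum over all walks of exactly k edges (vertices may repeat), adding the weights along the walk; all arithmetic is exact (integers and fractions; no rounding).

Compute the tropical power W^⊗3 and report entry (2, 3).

W^⊗2:
  [13, 9, 0]
  [9, -9, 2]
  [4, 9, -9]
W^⊗3:
  [14, -1, 1]
  [-4, 1, -17]
  [8, -10, 1]
Key observation: the optimum is the walk 2->3->2->3, with weight (-8) + (-1) + (-8) = -17.
Optimal value attained by: walk 2->3->2->3.
Answer: (W^⊗3)[2][3] = -17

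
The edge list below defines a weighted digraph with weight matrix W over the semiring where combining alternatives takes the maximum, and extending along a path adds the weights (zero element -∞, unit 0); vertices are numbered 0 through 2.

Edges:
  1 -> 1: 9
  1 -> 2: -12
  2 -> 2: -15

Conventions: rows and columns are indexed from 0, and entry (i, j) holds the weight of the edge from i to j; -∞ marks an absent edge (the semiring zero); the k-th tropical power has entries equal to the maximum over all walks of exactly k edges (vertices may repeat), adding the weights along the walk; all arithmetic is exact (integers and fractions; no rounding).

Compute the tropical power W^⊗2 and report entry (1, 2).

W^⊗2:
  [-∞, -∞, -∞]
  [-∞, 18, -3]
  [-∞, -∞, -30]
Key observation: the optimum is the walk 1->1->2, with weight 9 + (-12) = -3.
Optimal value attained by: walk 1->1->2.
Answer: (W^⊗2)[1][2] = -3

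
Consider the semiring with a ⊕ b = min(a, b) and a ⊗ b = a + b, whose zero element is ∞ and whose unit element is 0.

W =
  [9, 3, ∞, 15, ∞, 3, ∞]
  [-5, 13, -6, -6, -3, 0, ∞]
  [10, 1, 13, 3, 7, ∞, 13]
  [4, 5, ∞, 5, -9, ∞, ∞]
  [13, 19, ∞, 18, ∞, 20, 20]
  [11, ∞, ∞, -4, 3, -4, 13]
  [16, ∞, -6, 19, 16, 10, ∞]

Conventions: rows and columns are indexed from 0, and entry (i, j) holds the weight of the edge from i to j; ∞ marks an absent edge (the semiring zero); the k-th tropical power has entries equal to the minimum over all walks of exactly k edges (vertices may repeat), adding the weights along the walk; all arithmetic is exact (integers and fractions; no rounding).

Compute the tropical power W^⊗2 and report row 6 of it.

W^⊗2:
  [-2, 12, -3, -3, 0, -1, 16]
  [-2, -5, 7, -4, -15, -4, 7]
  [-4, 8, -5, -5, -6, 1, 26]
  [0, 7, -1, -1, -4, 5, 11]
  [14, 16, 13, 13, 9, 16, 33]
  [0, 1, 7, -8, -13, -8, 9]
  [4, -5, 7, -3, 1, 6, 7]
Answer: row 6 of W^⊗2 = [4, -5, 7, -3, 1, 6, 7]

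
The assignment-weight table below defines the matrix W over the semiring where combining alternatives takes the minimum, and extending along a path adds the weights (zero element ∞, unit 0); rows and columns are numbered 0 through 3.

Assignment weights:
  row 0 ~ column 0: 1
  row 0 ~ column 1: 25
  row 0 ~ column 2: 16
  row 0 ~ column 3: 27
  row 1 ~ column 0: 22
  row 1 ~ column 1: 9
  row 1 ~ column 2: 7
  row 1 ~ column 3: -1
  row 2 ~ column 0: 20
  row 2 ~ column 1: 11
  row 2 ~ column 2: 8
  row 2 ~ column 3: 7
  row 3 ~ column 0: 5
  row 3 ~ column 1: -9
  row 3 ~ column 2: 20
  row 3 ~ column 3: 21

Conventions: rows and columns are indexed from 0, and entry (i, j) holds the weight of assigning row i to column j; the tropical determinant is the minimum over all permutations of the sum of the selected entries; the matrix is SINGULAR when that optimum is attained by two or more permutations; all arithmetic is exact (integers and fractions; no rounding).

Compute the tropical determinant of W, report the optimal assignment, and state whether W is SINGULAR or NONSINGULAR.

σ = (0, 1, 2, 3): 1 + 9 + 8 + 21 = 39
σ = (0, 1, 3, 2): 1 + 9 + 7 + 20 = 37
σ = (0, 2, 1, 3): 1 + 7 + 11 + 21 = 40
σ = (0, 2, 3, 1): 1 + 7 + 7 + (-9) = 6
σ = (0, 3, 1, 2): 1 + (-1) + 11 + 20 = 31
σ = (0, 3, 2, 1): 1 + (-1) + 8 + (-9) = -1
σ = (1, 0, 2, 3): 25 + 22 + 8 + 21 = 76
σ = (1, 0, 3, 2): 25 + 22 + 7 + 20 = 74
σ = (1, 2, 0, 3): 25 + 7 + 20 + 21 = 73
σ = (1, 2, 3, 0): 25 + 7 + 7 + 5 = 44
σ = (1, 3, 0, 2): 25 + (-1) + 20 + 20 = 64
σ = (1, 3, 2, 0): 25 + (-1) + 8 + 5 = 37
σ = (2, 0, 1, 3): 16 + 22 + 11 + 21 = 70
σ = (2, 0, 3, 1): 16 + 22 + 7 + (-9) = 36
σ = (2, 1, 0, 3): 16 + 9 + 20 + 21 = 66
σ = (2, 1, 3, 0): 16 + 9 + 7 + 5 = 37
σ = (2, 3, 0, 1): 16 + (-1) + 20 + (-9) = 26
σ = (2, 3, 1, 0): 16 + (-1) + 11 + 5 = 31
σ = (3, 0, 1, 2): 27 + 22 + 11 + 20 = 80
σ = (3, 0, 2, 1): 27 + 22 + 8 + (-9) = 48
σ = (3, 1, 0, 2): 27 + 9 + 20 + 20 = 76
σ = (3, 1, 2, 0): 27 + 9 + 8 + 5 = 49
σ = (3, 2, 0, 1): 27 + 7 + 20 + (-9) = 45
σ = (3, 2, 1, 0): 27 + 7 + 11 + 5 = 50
Optimal value attained by: σ = (0, 3, 2, 1).
Answer: det⊕(W) = -1; verdict: NONSINGULAR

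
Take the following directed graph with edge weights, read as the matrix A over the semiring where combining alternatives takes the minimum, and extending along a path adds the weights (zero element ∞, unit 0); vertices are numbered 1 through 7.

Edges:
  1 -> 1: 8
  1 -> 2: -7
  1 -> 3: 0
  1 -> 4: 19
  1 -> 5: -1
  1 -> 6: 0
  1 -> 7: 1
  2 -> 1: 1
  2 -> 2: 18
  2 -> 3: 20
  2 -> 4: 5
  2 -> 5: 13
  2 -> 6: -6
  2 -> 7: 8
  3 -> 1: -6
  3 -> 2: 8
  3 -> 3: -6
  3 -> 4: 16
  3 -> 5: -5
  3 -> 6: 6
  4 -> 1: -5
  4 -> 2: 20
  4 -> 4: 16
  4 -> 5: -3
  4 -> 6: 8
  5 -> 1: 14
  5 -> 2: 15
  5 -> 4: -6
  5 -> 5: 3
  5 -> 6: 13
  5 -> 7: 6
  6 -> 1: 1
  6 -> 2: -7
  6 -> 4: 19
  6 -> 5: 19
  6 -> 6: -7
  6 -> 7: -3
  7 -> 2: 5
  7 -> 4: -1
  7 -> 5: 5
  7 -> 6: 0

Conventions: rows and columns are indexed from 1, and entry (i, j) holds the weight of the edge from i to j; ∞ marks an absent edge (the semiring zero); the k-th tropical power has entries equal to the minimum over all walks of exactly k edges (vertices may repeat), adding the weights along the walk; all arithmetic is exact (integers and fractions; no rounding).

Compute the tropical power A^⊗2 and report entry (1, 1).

A^⊗2:
  [-6, -7, -6, -7, -5, -13, -3]
  [-5, -13, 1, 7, 0, -13, -9]
  [-12, -13, -12, -11, -11, -6, -5]
  [3, -12, -5, -9, -6, -5, -4]
  [-11, 6, 14, -3, -9, 2, 9]
  [-6, -14, 1, -4, 0, -14, -10]
  [-6, -7, 25, -1, -4, -7, -3]
Key observation: the optimum is the walk 1->2->1, with weight (-7) + 1 = -6.
Optimal value attained by: walk 1->2->1.
Answer: (A^⊗2)[1][1] = -6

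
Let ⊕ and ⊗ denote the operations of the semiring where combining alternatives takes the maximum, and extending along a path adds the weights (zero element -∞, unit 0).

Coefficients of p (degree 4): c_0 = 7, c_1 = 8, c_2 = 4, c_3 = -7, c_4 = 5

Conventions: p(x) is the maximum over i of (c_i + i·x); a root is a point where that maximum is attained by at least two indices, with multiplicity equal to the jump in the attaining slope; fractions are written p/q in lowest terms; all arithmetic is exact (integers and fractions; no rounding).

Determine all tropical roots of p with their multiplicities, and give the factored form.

hull edge (i=0, c=7) to (i=1, c=8): slope 1, span 1
hull edge (i=1, c=8) to (i=4, c=5): slope -1, span 3
Factored form: p(x) = 5 ⊗ (x ⊕ (-1)) ⊗ (x ⊕ 1) ⊗ (x ⊕ 1) ⊗ (x ⊕ 1)
Answer: roots = -1 (mult 1), 1 (mult 3)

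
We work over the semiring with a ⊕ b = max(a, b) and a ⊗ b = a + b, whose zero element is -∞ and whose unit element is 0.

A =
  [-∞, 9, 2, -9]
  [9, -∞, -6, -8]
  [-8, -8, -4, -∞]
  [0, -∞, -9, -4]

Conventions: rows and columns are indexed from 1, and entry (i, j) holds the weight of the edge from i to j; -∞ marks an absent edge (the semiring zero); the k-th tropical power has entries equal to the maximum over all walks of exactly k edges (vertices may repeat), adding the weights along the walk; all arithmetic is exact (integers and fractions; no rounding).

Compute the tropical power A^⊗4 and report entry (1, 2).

A^⊗2:
  [18, -6, 3, 1]
  [-8, 18, 11, 0]
  [1, 1, -6, -16]
  [-4, 9, 2, -8]
A^⊗3:
  [3, 27, 20, 9]
  [27, 3, 12, 10]
  [10, 10, 3, -7]
  [18, 5, 3, 1]
A^⊗4:
  [36, 12, 21, 19]
  [12, 36, 29, 18]
  [19, 19, 12, 2]
  [14, 27, 20, 9]
Key observation: the optimum is the walk 1->2->1->3->2, with weight 9 + 9 + 2 + (-8) = 12.
Optimal value attained by: walk 1->2->1->3->2.
Answer: (A^⊗4)[1][2] = 12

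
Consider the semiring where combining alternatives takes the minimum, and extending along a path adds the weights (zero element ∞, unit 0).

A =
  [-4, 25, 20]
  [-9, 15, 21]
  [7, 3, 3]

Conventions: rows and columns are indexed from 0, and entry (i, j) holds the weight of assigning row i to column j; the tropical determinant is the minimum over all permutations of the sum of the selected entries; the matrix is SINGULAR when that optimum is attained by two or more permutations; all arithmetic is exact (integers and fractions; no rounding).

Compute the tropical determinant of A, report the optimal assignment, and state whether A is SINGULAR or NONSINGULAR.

σ = (0, 1, 2): (-4) + 15 + 3 = 14
σ = (0, 2, 1): (-4) + 21 + 3 = 20
σ = (1, 0, 2): 25 + (-9) + 3 = 19
σ = (1, 2, 0): 25 + 21 + 7 = 53
σ = (2, 0, 1): 20 + (-9) + 3 = 14
σ = (2, 1, 0): 20 + 15 + 7 = 42
Optimal value attained by: σ = (0, 1, 2).
Answer: det⊕(A) = 14; verdict: SINGULAR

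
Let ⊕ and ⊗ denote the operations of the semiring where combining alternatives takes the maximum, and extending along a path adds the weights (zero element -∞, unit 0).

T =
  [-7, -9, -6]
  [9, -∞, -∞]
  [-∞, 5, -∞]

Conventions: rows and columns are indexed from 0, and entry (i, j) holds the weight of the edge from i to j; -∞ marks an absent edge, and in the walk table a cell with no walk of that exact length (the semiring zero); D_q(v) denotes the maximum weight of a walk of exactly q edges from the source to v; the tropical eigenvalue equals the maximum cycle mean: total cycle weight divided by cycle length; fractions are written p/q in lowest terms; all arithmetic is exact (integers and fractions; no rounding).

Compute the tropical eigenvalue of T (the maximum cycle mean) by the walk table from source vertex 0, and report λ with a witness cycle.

q=0: [0, -∞, -∞]
q=1: [-7, -9, -6]
q=2: [0, -1, -13]
q=3: [8, -8, -6]
Optimal cycle mean attained by: cycle 0->2->1->0, total (-6) + 5 + 9, length 3.
Answer: λ = 8/3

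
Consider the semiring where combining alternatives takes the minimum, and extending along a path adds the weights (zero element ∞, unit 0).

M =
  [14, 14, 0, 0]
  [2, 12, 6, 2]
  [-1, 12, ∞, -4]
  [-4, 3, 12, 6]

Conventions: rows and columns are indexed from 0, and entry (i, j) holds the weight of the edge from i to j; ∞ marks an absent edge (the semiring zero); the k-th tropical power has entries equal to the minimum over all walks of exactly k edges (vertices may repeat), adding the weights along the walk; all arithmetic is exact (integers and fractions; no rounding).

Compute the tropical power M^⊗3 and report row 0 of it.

M^⊗2:
  [-4, 3, 12, -4]
  [-2, 5, 2, 2]
  [-8, -1, -1, -1]
  [2, 9, -4, -4]
M^⊗3:
  [-8, -1, -4, -4]
  [-2, 5, -2, -2]
  [-5, 2, -8, -8]
  [-8, -1, 2, -8]
Answer: row 0 of M^⊗3 = [-8, -1, -4, -4]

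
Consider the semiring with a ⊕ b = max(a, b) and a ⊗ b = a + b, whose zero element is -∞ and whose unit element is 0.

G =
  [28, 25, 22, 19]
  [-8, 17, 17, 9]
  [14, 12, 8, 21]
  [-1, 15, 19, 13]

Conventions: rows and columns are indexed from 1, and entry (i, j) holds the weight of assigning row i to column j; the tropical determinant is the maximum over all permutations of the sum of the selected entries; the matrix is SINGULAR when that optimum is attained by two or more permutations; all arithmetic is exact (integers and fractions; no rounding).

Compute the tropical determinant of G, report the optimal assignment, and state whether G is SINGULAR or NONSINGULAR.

σ = (1, 2, 3, 4): 28 + 17 + 8 + 13 = 66
σ = (1, 2, 4, 3): 28 + 17 + 21 + 19 = 85
σ = (1, 3, 2, 4): 28 + 17 + 12 + 13 = 70
σ = (1, 3, 4, 2): 28 + 17 + 21 + 15 = 81
σ = (1, 4, 2, 3): 28 + 9 + 12 + 19 = 68
σ = (1, 4, 3, 2): 28 + 9 + 8 + 15 = 60
σ = (2, 1, 3, 4): 25 + (-8) + 8 + 13 = 38
σ = (2, 1, 4, 3): 25 + (-8) + 21 + 19 = 57
σ = (2, 3, 1, 4): 25 + 17 + 14 + 13 = 69
σ = (2, 3, 4, 1): 25 + 17 + 21 + (-1) = 62
σ = (2, 4, 1, 3): 25 + 9 + 14 + 19 = 67
σ = (2, 4, 3, 1): 25 + 9 + 8 + (-1) = 41
σ = (3, 1, 2, 4): 22 + (-8) + 12 + 13 = 39
σ = (3, 1, 4, 2): 22 + (-8) + 21 + 15 = 50
σ = (3, 2, 1, 4): 22 + 17 + 14 + 13 = 66
σ = (3, 2, 4, 1): 22 + 17 + 21 + (-1) = 59
σ = (3, 4, 1, 2): 22 + 9 + 14 + 15 = 60
σ = (3, 4, 2, 1): 22 + 9 + 12 + (-1) = 42
σ = (4, 1, 2, 3): 19 + (-8) + 12 + 19 = 42
σ = (4, 1, 3, 2): 19 + (-8) + 8 + 15 = 34
σ = (4, 2, 1, 3): 19 + 17 + 14 + 19 = 69
σ = (4, 2, 3, 1): 19 + 17 + 8 + (-1) = 43
σ = (4, 3, 1, 2): 19 + 17 + 14 + 15 = 65
σ = (4, 3, 2, 1): 19 + 17 + 12 + (-1) = 47
Optimal value attained by: σ = (1, 2, 4, 3).
Answer: det⊕(G) = 85; verdict: NONSINGULAR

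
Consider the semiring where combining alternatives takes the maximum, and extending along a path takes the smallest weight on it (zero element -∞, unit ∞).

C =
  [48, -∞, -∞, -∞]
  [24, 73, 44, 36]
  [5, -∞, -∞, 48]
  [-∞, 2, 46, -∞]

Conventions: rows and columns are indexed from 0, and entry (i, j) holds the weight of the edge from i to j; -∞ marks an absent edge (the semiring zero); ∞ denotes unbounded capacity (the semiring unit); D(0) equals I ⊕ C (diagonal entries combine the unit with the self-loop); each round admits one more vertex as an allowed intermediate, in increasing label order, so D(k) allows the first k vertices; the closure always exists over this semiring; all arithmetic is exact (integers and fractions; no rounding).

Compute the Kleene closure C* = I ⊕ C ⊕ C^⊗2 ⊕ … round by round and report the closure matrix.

D(0):
  [∞, -∞, -∞, -∞]
  [24, ∞, 44, 36]
  [5, -∞, ∞, 48]
  [-∞, 2, 46, ∞]
D(1):
  [∞, -∞, -∞, -∞]
  [24, ∞, 44, 36]
  [5, -∞, ∞, 48]
  [-∞, 2, 46, ∞]
D(2):
  [∞, -∞, -∞, -∞]
  [24, ∞, 44, 36]
  [5, -∞, ∞, 48]
  [2, 2, 46, ∞]
D(3):
  [∞, -∞, -∞, -∞]
  [24, ∞, 44, 44]
  [5, -∞, ∞, 48]
  [5, 2, 46, ∞]
D(4):
  [∞, -∞, -∞, -∞]
  [24, ∞, 44, 44]
  [5, 2, ∞, 48]
  [5, 2, 46, ∞]
Answer: C* = [[∞, -∞, -∞, -∞], [24, ∞, 44, 44], [5, 2, ∞, 48], [5, 2, 46, ∞]]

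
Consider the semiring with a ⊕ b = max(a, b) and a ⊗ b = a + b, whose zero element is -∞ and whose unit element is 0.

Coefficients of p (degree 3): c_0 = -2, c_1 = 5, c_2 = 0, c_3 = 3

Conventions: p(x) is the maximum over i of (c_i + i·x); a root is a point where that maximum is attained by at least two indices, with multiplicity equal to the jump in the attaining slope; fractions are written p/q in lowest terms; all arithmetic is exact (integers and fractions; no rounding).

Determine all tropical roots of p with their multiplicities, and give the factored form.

hull edge (i=0, c=-2) to (i=1, c=5): slope 7, span 1
hull edge (i=1, c=5) to (i=3, c=3): slope -1, span 2
Factored form: p(x) = 3 ⊗ (x ⊕ (-7)) ⊗ (x ⊕ 1) ⊗ (x ⊕ 1)
Answer: roots = -7 (mult 1), 1 (mult 2)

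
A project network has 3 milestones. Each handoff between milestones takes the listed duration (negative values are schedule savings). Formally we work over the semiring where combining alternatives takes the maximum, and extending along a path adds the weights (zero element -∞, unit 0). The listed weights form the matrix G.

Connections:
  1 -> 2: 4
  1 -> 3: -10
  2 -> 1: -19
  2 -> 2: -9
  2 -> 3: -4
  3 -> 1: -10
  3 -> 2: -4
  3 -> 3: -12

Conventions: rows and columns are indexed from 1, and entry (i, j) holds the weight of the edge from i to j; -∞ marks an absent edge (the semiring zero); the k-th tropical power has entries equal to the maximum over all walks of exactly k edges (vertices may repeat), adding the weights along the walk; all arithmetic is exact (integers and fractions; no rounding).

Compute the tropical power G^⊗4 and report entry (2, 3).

G^⊗2:
  [-15, -5, 0]
  [-14, -8, -13]
  [-22, -6, -8]
G^⊗3:
  [-10, -4, -9]
  [-23, -10, -12]
  [-18, -12, -10]
G^⊗4:
  [-19, -6, -8]
  [-22, -16, -14]
  [-20, -14, -16]
Key observation: the optimum is the walk 2->3->1->2->3, with weight (-4) + (-10) + 4 + (-4) = -14.
Optimal value attained by: walk 2->3->1->2->3.
Answer: (G^⊗4)[2][3] = -14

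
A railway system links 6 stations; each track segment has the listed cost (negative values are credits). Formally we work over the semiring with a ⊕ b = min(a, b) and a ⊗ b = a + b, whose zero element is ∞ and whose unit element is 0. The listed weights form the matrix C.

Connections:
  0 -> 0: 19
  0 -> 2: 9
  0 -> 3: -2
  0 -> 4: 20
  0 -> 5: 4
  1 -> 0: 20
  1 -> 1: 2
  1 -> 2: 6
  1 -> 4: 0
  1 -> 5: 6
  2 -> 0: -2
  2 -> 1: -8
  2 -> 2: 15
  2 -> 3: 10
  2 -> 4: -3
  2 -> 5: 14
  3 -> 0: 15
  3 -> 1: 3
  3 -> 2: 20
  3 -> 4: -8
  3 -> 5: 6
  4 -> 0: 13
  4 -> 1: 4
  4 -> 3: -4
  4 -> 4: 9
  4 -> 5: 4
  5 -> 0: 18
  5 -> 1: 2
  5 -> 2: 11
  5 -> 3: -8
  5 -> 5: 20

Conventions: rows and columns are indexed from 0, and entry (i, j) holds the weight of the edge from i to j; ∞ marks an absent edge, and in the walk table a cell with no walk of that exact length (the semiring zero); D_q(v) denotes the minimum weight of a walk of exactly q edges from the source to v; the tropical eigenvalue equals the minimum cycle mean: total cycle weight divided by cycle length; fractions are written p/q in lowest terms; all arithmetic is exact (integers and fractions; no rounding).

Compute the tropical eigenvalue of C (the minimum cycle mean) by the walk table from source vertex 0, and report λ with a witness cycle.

q=0: [0, ∞, ∞, ∞, ∞, ∞]
q=1: [19, ∞, 9, -2, 20, 4]
q=2: [7, 1, 15, -4, -10, 4]
q=3: [3, -6, 7, -14, -12, -6]
q=4: [1, -11, 0, -16, -22, -8]
q=5: [-9, -18, -5, -26, -24, -18]
q=6: [-11, -23, -12, -28, -34, -20]
Optimal cycle mean attained by: cycle 3->4->3, total (-8) + (-4), length 2.
Answer: λ = -6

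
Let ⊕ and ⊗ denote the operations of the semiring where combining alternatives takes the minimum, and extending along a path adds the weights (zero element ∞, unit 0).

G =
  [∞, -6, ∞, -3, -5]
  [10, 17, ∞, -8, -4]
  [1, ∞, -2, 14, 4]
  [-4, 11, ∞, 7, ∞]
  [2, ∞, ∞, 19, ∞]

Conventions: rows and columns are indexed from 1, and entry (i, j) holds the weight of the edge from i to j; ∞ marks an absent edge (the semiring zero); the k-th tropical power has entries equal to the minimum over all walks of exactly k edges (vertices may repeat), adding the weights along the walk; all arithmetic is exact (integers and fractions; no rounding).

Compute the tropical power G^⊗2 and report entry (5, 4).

G^⊗2:
  [-7, 8, ∞, -14, -10]
  [-12, 3, ∞, -1, 5]
  [-1, -5, -4, -2, -4]
  [3, -10, ∞, -7, -9]
  [15, -4, ∞, -1, -3]
Key observation: the optimum is the walk 5->1->4, with weight 2 + (-3) = -1.
Optimal value attained by: walk 5->1->4.
Answer: (G^⊗2)[5][4] = -1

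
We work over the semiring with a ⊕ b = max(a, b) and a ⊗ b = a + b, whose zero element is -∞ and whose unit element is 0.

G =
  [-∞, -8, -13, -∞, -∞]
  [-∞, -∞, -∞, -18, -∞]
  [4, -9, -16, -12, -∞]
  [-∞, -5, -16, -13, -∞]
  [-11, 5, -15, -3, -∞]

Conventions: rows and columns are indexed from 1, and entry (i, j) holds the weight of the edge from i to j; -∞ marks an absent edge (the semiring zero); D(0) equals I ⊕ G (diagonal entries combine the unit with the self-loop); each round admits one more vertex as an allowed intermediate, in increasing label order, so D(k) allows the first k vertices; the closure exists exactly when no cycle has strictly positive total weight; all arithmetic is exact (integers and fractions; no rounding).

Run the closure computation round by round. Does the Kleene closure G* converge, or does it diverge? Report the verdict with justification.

D(0):
  [0, -8, -13, -∞, -∞]
  [-∞, 0, -∞, -18, -∞]
  [4, -9, 0, -12, -∞]
  [-∞, -5, -16, 0, -∞]
  [-11, 5, -15, -3, 0]
D(1):
  [0, -8, -13, -∞, -∞]
  [-∞, 0, -∞, -18, -∞]
  [4, -4, 0, -12, -∞]
  [-∞, -5, -16, 0, -∞]
  [-11, 5, -15, -3, 0]
D(2):
  [0, -8, -13, -26, -∞]
  [-∞, 0, -∞, -18, -∞]
  [4, -4, 0, -12, -∞]
  [-∞, -5, -16, 0, -∞]
  [-11, 5, -15, -3, 0]
D(3):
  [0, -8, -13, -25, -∞]
  [-∞, 0, -∞, -18, -∞]
  [4, -4, 0, -12, -∞]
  [-12, -5, -16, 0, -∞]
  [-11, 5, -15, -3, 0]
D(4):
  [0, -8, -13, -25, -∞]
  [-30, 0, -34, -18, -∞]
  [4, -4, 0, -12, -∞]
  [-12, -5, -16, 0, -∞]
  [-11, 5, -15, -3, 0]
D(5):
  [0, -8, -13, -25, -∞]
  [-30, 0, -34, -18, -∞]
  [4, -4, 0, -12, -∞]
  [-12, -5, -16, 0, -∞]
  [-11, 5, -15, -3, 0]
Key observation: every diagonal entry stays at the unit through all rounds, so no improving cycle exists.
Answer: CONVERGES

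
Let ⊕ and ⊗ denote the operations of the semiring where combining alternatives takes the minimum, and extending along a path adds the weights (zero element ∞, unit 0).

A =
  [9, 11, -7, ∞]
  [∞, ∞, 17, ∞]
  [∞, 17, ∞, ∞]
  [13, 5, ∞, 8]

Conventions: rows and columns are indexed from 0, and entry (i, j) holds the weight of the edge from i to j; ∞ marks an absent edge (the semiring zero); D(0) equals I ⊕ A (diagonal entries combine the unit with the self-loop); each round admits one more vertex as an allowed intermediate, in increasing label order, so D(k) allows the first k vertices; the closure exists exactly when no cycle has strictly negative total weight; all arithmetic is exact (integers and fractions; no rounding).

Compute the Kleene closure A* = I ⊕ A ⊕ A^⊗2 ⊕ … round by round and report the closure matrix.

D(0):
  [0, 11, -7, ∞]
  [∞, 0, 17, ∞]
  [∞, 17, 0, ∞]
  [13, 5, ∞, 0]
D(1):
  [0, 11, -7, ∞]
  [∞, 0, 17, ∞]
  [∞, 17, 0, ∞]
  [13, 5, 6, 0]
D(2):
  [0, 11, -7, ∞]
  [∞, 0, 17, ∞]
  [∞, 17, 0, ∞]
  [13, 5, 6, 0]
D(3):
  [0, 10, -7, ∞]
  [∞, 0, 17, ∞]
  [∞, 17, 0, ∞]
  [13, 5, 6, 0]
D(4):
  [0, 10, -7, ∞]
  [∞, 0, 17, ∞]
  [∞, 17, 0, ∞]
  [13, 5, 6, 0]
Answer: A* = [[0, 10, -7, ∞], [∞, 0, 17, ∞], [∞, 17, 0, ∞], [13, 5, 6, 0]]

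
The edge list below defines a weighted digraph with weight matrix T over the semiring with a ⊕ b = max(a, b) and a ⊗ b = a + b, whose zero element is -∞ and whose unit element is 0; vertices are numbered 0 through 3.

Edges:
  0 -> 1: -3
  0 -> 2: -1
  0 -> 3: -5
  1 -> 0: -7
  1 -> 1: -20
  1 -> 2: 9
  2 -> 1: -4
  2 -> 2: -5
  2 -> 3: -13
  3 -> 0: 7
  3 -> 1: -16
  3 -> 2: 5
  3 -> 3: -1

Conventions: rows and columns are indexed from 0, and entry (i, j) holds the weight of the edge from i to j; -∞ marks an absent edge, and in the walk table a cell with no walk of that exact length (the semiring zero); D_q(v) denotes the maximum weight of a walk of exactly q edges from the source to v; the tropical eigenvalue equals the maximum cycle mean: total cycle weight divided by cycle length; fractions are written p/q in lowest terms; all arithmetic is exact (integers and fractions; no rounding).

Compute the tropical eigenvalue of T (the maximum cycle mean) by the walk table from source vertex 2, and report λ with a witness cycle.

q=0: [-∞, -∞, 0, -∞]
q=1: [-∞, -4, -5, -13]
q=2: [-6, -9, 5, -14]
q=3: [-7, 1, 0, -8]
q=4: [-1, -4, 10, -9]
Optimal cycle mean attained by: cycle 1->2->1, total 9 + (-4), length 2.
Answer: λ = 5/2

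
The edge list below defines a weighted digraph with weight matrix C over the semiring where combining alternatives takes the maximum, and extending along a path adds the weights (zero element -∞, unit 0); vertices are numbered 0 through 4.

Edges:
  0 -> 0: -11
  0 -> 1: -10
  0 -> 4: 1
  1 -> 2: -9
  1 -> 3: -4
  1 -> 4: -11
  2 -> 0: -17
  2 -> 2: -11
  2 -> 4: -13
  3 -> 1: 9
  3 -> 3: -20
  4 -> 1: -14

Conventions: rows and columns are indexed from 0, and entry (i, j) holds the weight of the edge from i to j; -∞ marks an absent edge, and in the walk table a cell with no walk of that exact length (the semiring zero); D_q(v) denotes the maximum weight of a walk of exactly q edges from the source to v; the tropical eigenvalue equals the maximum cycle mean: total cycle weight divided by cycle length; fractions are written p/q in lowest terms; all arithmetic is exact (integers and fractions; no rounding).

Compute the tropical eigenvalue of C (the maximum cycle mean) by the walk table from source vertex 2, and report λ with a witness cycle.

q=0: [-∞, -∞, 0, -∞, -∞]
q=1: [-17, -∞, -11, -∞, -13]
q=2: [-28, -27, -22, -∞, -16]
q=3: [-39, -30, -33, -31, -27]
q=4: [-50, -22, -39, -34, -38]
q=5: [-56, -25, -31, -26, -33]
Optimal cycle mean attained by: cycle 1->3->1, total (-4) + 9, length 2.
Answer: λ = 5/2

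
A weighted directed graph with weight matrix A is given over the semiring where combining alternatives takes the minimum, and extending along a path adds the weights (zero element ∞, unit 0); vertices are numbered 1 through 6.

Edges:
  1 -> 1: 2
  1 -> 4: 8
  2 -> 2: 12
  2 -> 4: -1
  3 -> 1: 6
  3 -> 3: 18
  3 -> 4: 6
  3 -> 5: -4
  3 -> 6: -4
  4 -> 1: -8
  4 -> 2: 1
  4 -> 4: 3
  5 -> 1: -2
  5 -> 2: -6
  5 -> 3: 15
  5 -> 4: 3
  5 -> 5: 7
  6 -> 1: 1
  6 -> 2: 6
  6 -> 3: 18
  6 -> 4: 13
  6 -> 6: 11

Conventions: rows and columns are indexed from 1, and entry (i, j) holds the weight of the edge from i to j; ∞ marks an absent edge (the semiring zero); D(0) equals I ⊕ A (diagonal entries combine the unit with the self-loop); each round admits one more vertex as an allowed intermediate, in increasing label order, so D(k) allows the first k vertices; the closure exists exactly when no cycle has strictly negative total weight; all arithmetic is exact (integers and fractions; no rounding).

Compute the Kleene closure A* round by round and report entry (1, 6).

D(0):
  [0, ∞, ∞, 8, ∞, ∞]
  [∞, 0, ∞, -1, ∞, ∞]
  [6, ∞, 0, 6, -4, -4]
  [-8, 1, ∞, 0, ∞, ∞]
  [-2, -6, 15, 3, 0, ∞]
  [1, 6, 18, 13, ∞, 0]
D(1):
  [0, ∞, ∞, 8, ∞, ∞]
  [∞, 0, ∞, -1, ∞, ∞]
  [6, ∞, 0, 6, -4, -4]
  [-8, 1, ∞, 0, ∞, ∞]
  [-2, -6, 15, 3, 0, ∞]
  [1, 6, 18, 9, ∞, 0]
D(2):
  [0, ∞, ∞, 8, ∞, ∞]
  [∞, 0, ∞, -1, ∞, ∞]
  [6, ∞, 0, 6, -4, -4]
  [-8, 1, ∞, 0, ∞, ∞]
  [-2, -6, 15, -7, 0, ∞]
  [1, 6, 18, 5, ∞, 0]
D(3):
  [0, ∞, ∞, 8, ∞, ∞]
  [∞, 0, ∞, -1, ∞, ∞]
  [6, ∞, 0, 6, -4, -4]
  [-8, 1, ∞, 0, ∞, ∞]
  [-2, -6, 15, -7, 0, 11]
  [1, 6, 18, 5, 14, 0]
D(4):
  [0, 9, ∞, 8, ∞, ∞]
  [-9, 0, ∞, -1, ∞, ∞]
  [-2, 7, 0, 6, -4, -4]
  [-8, 1, ∞, 0, ∞, ∞]
  [-15, -6, 15, -7, 0, 11]
  [-3, 6, 18, 5, 14, 0]
D(5):
  [0, 9, ∞, 8, ∞, ∞]
  [-9, 0, ∞, -1, ∞, ∞]
  [-19, -10, 0, -11, -4, -4]
  [-8, 1, ∞, 0, ∞, ∞]
  [-15, -6, 15, -7, 0, 11]
  [-3, 6, 18, 5, 14, 0]
D(6):
  [0, 9, ∞, 8, ∞, ∞]
  [-9, 0, ∞, -1, ∞, ∞]
  [-19, -10, 0, -11, -4, -4]
  [-8, 1, ∞, 0, ∞, ∞]
  [-15, -6, 15, -7, 0, 11]
  [-3, 6, 18, 5, 14, 0]
Answer: A*[1][6] = ∞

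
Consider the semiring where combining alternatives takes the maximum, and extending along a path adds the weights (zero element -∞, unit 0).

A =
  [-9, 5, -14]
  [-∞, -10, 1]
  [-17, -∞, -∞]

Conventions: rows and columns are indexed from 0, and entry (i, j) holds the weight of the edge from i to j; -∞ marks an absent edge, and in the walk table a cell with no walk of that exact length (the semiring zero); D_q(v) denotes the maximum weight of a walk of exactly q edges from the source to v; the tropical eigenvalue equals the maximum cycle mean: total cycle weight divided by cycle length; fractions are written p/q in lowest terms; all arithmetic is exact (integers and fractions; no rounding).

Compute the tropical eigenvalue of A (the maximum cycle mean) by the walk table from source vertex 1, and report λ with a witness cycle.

q=0: [-∞, 0, -∞]
q=1: [-∞, -10, 1]
q=2: [-16, -20, -9]
q=3: [-25, -11, -19]
Optimal cycle mean attained by: cycle 0->1->2->0, total 5 + 1 + (-17), length 3.
Answer: λ = -11/3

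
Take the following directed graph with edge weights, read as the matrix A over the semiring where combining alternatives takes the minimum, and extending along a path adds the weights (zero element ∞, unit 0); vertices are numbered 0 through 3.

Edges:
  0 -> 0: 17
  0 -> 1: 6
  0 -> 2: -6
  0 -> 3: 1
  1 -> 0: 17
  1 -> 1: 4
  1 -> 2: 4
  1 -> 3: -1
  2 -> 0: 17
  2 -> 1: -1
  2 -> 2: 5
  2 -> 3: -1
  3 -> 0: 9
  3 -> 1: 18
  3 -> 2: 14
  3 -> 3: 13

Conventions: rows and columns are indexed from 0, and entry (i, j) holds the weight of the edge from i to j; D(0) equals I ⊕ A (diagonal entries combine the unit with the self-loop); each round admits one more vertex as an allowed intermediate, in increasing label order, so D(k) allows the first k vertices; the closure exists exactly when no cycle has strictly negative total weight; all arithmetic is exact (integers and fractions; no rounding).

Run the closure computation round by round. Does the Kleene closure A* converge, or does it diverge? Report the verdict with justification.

D(0):
  [0, 6, -6, 1]
  [17, 0, 4, -1]
  [17, -1, 0, -1]
  [9, 18, 14, 0]
D(1):
  [0, 6, -6, 1]
  [17, 0, 4, -1]
  [17, -1, 0, -1]
  [9, 15, 3, 0]
D(2):
  [0, 6, -6, 1]
  [17, 0, 4, -1]
  [16, -1, 0, -2]
  [9, 15, 3, 0]
D(3):
  [0, -7, -6, -8]
  [17, 0, 4, -1]
  [16, -1, 0, -2]
  [9, 2, 3, 0]
D(4):
  [0, -7, -6, -8]
  [8, 0, 2, -1]
  [7, -1, 0, -2]
  [9, 2, 3, 0]
Key observation: every diagonal entry stays at the unit through all rounds, so no improving cycle exists.
Answer: CONVERGES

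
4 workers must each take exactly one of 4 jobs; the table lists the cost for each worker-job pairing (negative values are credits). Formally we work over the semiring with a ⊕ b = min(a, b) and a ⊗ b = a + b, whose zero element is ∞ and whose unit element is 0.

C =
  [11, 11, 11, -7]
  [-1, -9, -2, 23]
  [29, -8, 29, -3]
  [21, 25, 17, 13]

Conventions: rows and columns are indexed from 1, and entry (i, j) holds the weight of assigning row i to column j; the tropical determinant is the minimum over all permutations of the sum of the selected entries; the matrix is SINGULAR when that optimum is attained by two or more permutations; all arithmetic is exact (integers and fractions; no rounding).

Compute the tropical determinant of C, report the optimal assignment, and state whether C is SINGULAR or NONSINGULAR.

σ = (1, 2, 3, 4): 11 + (-9) + 29 + 13 = 44
σ = (1, 2, 4, 3): 11 + (-9) + (-3) + 17 = 16
σ = (1, 3, 2, 4): 11 + (-2) + (-8) + 13 = 14
σ = (1, 3, 4, 2): 11 + (-2) + (-3) + 25 = 31
σ = (1, 4, 2, 3): 11 + 23 + (-8) + 17 = 43
σ = (1, 4, 3, 2): 11 + 23 + 29 + 25 = 88
σ = (2, 1, 3, 4): 11 + (-1) + 29 + 13 = 52
σ = (2, 1, 4, 3): 11 + (-1) + (-3) + 17 = 24
σ = (2, 3, 1, 4): 11 + (-2) + 29 + 13 = 51
σ = (2, 3, 4, 1): 11 + (-2) + (-3) + 21 = 27
σ = (2, 4, 1, 3): 11 + 23 + 29 + 17 = 80
σ = (2, 4, 3, 1): 11 + 23 + 29 + 21 = 84
σ = (3, 1, 2, 4): 11 + (-1) + (-8) + 13 = 15
σ = (3, 1, 4, 2): 11 + (-1) + (-3) + 25 = 32
σ = (3, 2, 1, 4): 11 + (-9) + 29 + 13 = 44
σ = (3, 2, 4, 1): 11 + (-9) + (-3) + 21 = 20
σ = (3, 4, 1, 2): 11 + 23 + 29 + 25 = 88
σ = (3, 4, 2, 1): 11 + 23 + (-8) + 21 = 47
σ = (4, 1, 2, 3): (-7) + (-1) + (-8) + 17 = 1
σ = (4, 1, 3, 2): (-7) + (-1) + 29 + 25 = 46
σ = (4, 2, 1, 3): (-7) + (-9) + 29 + 17 = 30
σ = (4, 2, 3, 1): (-7) + (-9) + 29 + 21 = 34
σ = (4, 3, 1, 2): (-7) + (-2) + 29 + 25 = 45
σ = (4, 3, 2, 1): (-7) + (-2) + (-8) + 21 = 4
Optimal value attained by: σ = (4, 1, 2, 3).
Answer: det⊕(C) = 1; verdict: NONSINGULAR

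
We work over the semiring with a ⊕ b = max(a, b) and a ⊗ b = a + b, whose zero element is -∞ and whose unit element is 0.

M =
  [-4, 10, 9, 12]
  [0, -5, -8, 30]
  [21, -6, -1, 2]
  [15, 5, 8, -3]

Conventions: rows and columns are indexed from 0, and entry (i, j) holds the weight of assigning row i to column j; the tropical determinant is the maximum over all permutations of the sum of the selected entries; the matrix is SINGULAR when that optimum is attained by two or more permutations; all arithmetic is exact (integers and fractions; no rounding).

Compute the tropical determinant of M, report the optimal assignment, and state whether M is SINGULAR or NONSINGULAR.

σ = (0, 1, 2, 3): (-4) + (-5) + (-1) + (-3) = -13
σ = (0, 1, 3, 2): (-4) + (-5) + 2 + 8 = 1
σ = (0, 2, 1, 3): (-4) + (-8) + (-6) + (-3) = -21
σ = (0, 2, 3, 1): (-4) + (-8) + 2 + 5 = -5
σ = (0, 3, 1, 2): (-4) + 30 + (-6) + 8 = 28
σ = (0, 3, 2, 1): (-4) + 30 + (-1) + 5 = 30
σ = (1, 0, 2, 3): 10 + 0 + (-1) + (-3) = 6
σ = (1, 0, 3, 2): 10 + 0 + 2 + 8 = 20
σ = (1, 2, 0, 3): 10 + (-8) + 21 + (-3) = 20
σ = (1, 2, 3, 0): 10 + (-8) + 2 + 15 = 19
σ = (1, 3, 0, 2): 10 + 30 + 21 + 8 = 69
σ = (1, 3, 2, 0): 10 + 30 + (-1) + 15 = 54
σ = (2, 0, 1, 3): 9 + 0 + (-6) + (-3) = 0
σ = (2, 0, 3, 1): 9 + 0 + 2 + 5 = 16
σ = (2, 1, 0, 3): 9 + (-5) + 21 + (-3) = 22
σ = (2, 1, 3, 0): 9 + (-5) + 2 + 15 = 21
σ = (2, 3, 0, 1): 9 + 30 + 21 + 5 = 65
σ = (2, 3, 1, 0): 9 + 30 + (-6) + 15 = 48
σ = (3, 0, 1, 2): 12 + 0 + (-6) + 8 = 14
σ = (3, 0, 2, 1): 12 + 0 + (-1) + 5 = 16
σ = (3, 1, 0, 2): 12 + (-5) + 21 + 8 = 36
σ = (3, 1, 2, 0): 12 + (-5) + (-1) + 15 = 21
σ = (3, 2, 0, 1): 12 + (-8) + 21 + 5 = 30
σ = (3, 2, 1, 0): 12 + (-8) + (-6) + 15 = 13
Optimal value attained by: σ = (1, 3, 0, 2).
Answer: det⊕(M) = 69; verdict: NONSINGULAR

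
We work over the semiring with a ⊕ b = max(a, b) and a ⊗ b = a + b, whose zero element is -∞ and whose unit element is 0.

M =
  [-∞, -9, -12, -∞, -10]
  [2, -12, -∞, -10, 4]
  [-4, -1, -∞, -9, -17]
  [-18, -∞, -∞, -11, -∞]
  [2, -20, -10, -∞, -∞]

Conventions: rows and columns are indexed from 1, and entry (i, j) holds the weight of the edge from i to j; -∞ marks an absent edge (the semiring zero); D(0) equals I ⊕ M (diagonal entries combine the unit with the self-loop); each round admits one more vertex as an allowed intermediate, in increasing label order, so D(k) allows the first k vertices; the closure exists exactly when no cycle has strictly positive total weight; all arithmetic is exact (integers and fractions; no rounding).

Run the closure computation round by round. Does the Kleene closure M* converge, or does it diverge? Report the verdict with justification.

D(0):
  [0, -9, -12, -∞, -10]
  [2, 0, -∞, -10, 4]
  [-4, -1, 0, -9, -17]
  [-18, -∞, -∞, 0, -∞]
  [2, -20, -10, -∞, 0]
D(1):
  [0, -9, -12, -∞, -10]
  [2, 0, -10, -10, 4]
  [-4, -1, 0, -9, -14]
  [-18, -27, -30, 0, -28]
  [2, -7, -10, -∞, 0]
D(2):
  [0, -9, -12, -19, -5]
  [2, 0, -10, -10, 4]
  [1, -1, 0, -9, 3]
  [-18, -27, -30, 0, -23]
  [2, -7, -10, -17, 0]
D(3):
  [0, -9, -12, -19, -5]
  [2, 0, -10, -10, 4]
  [1, -1, 0, -9, 3]
  [-18, -27, -30, 0, -23]
  [2, -7, -10, -17, 0]
D(4):
  [0, -9, -12, -19, -5]
  [2, 0, -10, -10, 4]
  [1, -1, 0, -9, 3]
  [-18, -27, -30, 0, -23]
  [2, -7, -10, -17, 0]
D(5):
  [0, -9, -12, -19, -5]
  [6, 0, -6, -10, 4]
  [5, -1, 0, -9, 3]
  [-18, -27, -30, 0, -23]
  [2, -7, -10, -17, 0]
Key observation: every diagonal entry stays at the unit through all rounds, so no improving cycle exists.
Answer: CONVERGES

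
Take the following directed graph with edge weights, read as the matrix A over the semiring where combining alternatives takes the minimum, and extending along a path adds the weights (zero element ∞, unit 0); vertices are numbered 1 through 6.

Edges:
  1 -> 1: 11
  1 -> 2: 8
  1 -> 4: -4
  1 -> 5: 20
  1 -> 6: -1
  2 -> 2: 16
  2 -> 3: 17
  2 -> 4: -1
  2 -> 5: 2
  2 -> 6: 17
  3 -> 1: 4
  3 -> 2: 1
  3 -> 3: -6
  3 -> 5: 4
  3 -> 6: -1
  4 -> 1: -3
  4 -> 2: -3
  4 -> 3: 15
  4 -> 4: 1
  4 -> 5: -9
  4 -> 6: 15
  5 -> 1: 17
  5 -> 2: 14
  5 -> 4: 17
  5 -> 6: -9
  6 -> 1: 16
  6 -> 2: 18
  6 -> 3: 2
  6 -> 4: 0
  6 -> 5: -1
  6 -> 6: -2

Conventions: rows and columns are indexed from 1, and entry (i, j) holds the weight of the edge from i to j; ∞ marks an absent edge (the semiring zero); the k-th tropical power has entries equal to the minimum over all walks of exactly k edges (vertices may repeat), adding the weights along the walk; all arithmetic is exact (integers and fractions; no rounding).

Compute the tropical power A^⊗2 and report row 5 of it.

A^⊗2:
  [-7, -7, 1, -3, -13, -3]
  [-4, -4, 11, 0, -10, -7]
  [-2, -5, -12, -1, -2, -7]
  [-2, -2, 9, -7, -8, -18]
  [7, 9, -7, -9, -10, -11]
  [-3, -3, -4, -2, -9, -10]
Answer: row 5 of A^⊗2 = [7, 9, -7, -9, -10, -11]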